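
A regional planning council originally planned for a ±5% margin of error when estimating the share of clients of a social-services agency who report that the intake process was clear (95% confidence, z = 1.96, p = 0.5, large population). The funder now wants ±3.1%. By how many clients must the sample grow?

At ±5%: n = 1.96² × 0.2500 / 0.050² ≈ 384.16 → 385.
At ±3.1%: n = 1.96² × 0.2500 / 0.031² ≈ 999.38 → 1000.
Additional respondents: 1000 − 385 = 615.

615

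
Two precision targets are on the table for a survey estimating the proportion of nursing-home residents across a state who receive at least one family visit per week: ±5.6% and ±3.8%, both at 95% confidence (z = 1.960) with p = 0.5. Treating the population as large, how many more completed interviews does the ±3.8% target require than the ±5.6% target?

359

At ±5.6%: n = 1.960² × 0.2500 / 0.056² ≈ 306.25 → 307.
At ±3.8%: n = 1.960² × 0.2500 / 0.038² ≈ 665.10 → 666.
Additional respondents: 666 − 307 = 359.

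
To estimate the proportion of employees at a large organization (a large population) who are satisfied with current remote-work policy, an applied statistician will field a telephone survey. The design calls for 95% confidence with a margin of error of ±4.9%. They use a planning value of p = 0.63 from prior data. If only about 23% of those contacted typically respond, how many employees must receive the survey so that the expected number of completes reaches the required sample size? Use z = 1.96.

Completed interviews needed: n₀ = 1.96² × 0.2331 / 0.049² ≈ 372.96 → 373.
At a 23% response rate, contacts needed = 373 / 0.23 ≈ 1621.74 → 1622.

1622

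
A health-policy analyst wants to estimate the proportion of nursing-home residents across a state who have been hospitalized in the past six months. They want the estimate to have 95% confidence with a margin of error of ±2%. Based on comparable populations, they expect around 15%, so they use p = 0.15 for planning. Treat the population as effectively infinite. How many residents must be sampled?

For 95% confidence, z = 1.960.
With p = 0.15, p(1−p) = 0.1275.
n = z²·p(1−p)/E² = 1.960² × 0.1275 / 0.020² = 3.8416 × 0.1275 / 0.000400 ≈ 1224.51.
Rounding up gives n = 1225.

1225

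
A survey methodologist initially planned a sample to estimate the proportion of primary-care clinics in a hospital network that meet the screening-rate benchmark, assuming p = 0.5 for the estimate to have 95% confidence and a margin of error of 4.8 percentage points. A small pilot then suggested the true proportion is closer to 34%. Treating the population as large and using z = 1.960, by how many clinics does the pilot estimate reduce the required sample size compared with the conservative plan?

Conservative (p = 0.5): n = 1.960² × 0.25 / 0.048² ≈ 416.84 → 417.
Using p = 0.34: p(1−p) = 0.2244, so n = 1.960² × 0.2244 / 0.048² ≈ 374.16 → 375.
Reduction: 417 − 375 = 42.

42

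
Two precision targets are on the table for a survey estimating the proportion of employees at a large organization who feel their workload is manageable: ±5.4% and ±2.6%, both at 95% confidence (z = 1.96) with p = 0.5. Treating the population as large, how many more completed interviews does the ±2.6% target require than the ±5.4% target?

1091

At ±5.4%: n = 1.96² × 0.2500 / 0.054² ≈ 329.36 → 330.
At ±2.6%: n = 1.96² × 0.2500 / 0.026² ≈ 1420.71 → 1421.
Additional respondents: 1421 − 330 = 1091.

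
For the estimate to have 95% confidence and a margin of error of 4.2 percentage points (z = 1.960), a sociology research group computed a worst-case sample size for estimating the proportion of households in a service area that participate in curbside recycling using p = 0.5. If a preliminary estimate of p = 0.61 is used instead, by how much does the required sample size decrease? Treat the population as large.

26

Conservative (p = 0.5): n = 1.960² × 0.25 / 0.042² ≈ 544.44 → 545.
Using p = 0.61: p(1−p) = 0.2379, so n = 1.960² × 0.2379 / 0.042² ≈ 518.09 → 519.
Reduction: 545 − 519 = 26.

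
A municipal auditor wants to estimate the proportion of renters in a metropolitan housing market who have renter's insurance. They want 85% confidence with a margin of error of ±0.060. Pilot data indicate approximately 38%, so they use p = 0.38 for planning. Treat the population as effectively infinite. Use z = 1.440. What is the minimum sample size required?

136

With p = 0.38, p(1−p) = 0.2356.
n = z²·p(1−p)/E² = 1.440² × 0.2356 / 0.060² = 2.0736 × 0.2356 / 0.003600 ≈ 135.71.
Rounding up gives n = 136.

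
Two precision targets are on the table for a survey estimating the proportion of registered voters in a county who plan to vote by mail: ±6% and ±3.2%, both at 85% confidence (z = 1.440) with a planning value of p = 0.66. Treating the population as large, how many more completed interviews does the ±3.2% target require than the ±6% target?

At ±6%: n = 1.440² × 0.2244 / 0.060² ≈ 129.25 → 130.
At ±3.2%: n = 1.440² × 0.2244 / 0.032² ≈ 454.41 → 455.
Additional respondents: 455 − 130 = 325.

325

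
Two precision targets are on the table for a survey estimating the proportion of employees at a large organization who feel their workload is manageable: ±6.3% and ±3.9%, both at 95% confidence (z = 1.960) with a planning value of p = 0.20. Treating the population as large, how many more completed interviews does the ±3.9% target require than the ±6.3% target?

250

At ±6.3%: n = 1.960² × 0.1600 / 0.063² ≈ 154.86 → 155.
At ±3.9%: n = 1.960² × 0.1600 / 0.039² ≈ 404.11 → 405.
Additional respondents: 405 − 155 = 250.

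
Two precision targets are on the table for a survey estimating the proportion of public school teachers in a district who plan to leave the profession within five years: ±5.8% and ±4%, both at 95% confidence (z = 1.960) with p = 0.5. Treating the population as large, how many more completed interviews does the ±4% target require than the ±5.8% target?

At ±5.8%: n = 1.960² × 0.2500 / 0.058² ≈ 285.49 → 286.
At ±4%: n = 1.960² × 0.2500 / 0.040² ≈ 600.25 → 601.
Additional respondents: 601 − 286 = 315.

315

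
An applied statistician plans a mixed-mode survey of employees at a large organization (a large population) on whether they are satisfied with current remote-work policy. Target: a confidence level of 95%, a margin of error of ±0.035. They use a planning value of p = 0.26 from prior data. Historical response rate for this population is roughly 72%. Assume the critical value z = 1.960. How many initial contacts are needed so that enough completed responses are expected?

Completed interviews needed: n₀ = 1.960² × 0.1924 / 0.035² ≈ 603.37 → 604.
At a 72% response rate, contacts needed = 604 / 0.72 ≈ 838.89 → 839.

839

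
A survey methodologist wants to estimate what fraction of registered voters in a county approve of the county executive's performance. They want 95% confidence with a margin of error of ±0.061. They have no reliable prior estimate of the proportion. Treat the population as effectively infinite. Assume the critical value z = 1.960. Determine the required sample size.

With no prior estimate, use p = 0.5, giving p(1−p) = 0.25.
n = z²·p(1−p)/E² = 1.960² × 0.2500 / 0.061² = 3.8416 × 0.2500 / 0.003721 ≈ 258.10.
Rounding up gives n = 259.

259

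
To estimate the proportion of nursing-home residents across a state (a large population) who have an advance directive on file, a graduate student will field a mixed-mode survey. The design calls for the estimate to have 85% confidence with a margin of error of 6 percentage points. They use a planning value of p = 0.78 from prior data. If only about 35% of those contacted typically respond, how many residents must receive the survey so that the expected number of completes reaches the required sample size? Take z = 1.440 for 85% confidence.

283

Completed interviews needed: n₀ = 1.440² × 0.1716 / 0.060² ≈ 98.84 → 99.
At a 35% response rate, contacts needed = 99 / 0.35 ≈ 282.86 → 283.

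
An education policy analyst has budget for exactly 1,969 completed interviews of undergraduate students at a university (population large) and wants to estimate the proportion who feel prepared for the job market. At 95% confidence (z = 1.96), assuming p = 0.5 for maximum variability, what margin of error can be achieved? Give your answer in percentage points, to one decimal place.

SE(p̂) = √[p(1−p)/n] = √[0.2500/1969] = 0.01127.
E = z × SE = 1.96 × 0.01127 = 0.02209, or 2.2 percentage points.

2.2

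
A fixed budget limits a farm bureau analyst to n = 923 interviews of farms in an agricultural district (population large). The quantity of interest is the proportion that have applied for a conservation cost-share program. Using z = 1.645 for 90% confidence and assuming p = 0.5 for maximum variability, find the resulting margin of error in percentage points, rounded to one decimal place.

2.7

SE(p̂) = √[p(1−p)/n] = √[0.2500/923] = 0.01646.
E = z × SE = 1.645 × 0.01646 = 0.02707, or 2.7 percentage points.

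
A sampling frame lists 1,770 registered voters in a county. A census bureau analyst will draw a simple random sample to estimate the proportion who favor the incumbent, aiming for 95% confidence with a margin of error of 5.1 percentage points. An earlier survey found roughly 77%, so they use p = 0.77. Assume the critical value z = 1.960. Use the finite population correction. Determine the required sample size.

229

Unadjusted: n₀ = 1.960² × 0.77 × 0.23 / 0.051² ≈ 261.57, so n₀ = 262.
Finite population correction with N = 1,770: n = n₀ / (1 + (n₀−1)/N) = 262 / (1 + 261/1770) = 262 / 1.1475 ≈ 228.33.
Rounding up, n = 229.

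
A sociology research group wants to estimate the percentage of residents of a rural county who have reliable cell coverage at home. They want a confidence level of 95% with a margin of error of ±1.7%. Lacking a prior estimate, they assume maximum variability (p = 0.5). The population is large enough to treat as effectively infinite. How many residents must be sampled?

For 95% confidence, z = 1.960.
With p = 0.5, p(1−p) = 0.25.
n = z²·p(1−p)/E² = 1.960² × 0.2500 / 0.017² = 3.8416 × 0.2500 / 0.000289 ≈ 3323.18.
Rounding up gives n = 3324.

3324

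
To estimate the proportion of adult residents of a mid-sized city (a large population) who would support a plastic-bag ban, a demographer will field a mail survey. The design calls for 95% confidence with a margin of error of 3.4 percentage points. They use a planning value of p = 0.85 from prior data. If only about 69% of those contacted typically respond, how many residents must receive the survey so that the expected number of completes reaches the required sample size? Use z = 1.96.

Completed interviews needed: n₀ = 1.96² × 0.1275 / 0.034² ≈ 423.71 → 424.
At a 69% response rate, contacts needed = 424 / 0.69 ≈ 614.49 → 615.

615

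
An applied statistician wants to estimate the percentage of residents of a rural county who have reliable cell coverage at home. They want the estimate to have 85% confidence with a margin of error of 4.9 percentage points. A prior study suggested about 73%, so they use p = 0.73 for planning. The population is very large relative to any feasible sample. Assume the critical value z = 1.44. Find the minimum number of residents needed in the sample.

171

With p = 0.73, p(1−p) = 0.1971.
n = z²·p(1−p)/E² = 1.44² × 0.1971 / 0.049² = 2.0736 × 0.1971 / 0.002401 ≈ 170.22.
Rounding up gives n = 171.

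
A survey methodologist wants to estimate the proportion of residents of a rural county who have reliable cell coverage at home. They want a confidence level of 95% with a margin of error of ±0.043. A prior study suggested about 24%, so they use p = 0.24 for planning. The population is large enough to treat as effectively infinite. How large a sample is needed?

For 95% confidence, z = 1.960.
With p = 0.24, p(1−p) = 0.1824.
n = z²·p(1−p)/E² = 1.960² × 0.1824 / 0.043² = 3.8416 × 0.1824 / 0.001849 ≈ 378.97.
Rounding up gives n = 379.

379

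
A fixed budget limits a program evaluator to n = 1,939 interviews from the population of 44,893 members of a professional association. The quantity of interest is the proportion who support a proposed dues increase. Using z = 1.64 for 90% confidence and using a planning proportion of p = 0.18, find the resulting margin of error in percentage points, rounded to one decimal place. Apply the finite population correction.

Finite-population factor: (N−n)/(N−1) = (44893−1939)/(44893−1) = 0.9568.
SE(p̂) = √[p(1−p)/n · (N−n)/(N−1)] = √[0.1476/1939 × 0.9568] = 0.00853.
E = z × SE = 1.64 × 0.00853 = 0.01400 ≈ 1.4 percentage points.

1.4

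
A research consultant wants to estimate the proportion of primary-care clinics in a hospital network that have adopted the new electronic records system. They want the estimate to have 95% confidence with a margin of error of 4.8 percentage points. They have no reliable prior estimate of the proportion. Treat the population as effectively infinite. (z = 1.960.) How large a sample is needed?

With no prior estimate, use p = 0.5, giving p(1−p) = 0.25.
n = z²·p(1−p)/E² = 1.960² × 0.2500 / 0.048² = 3.8416 × 0.2500 / 0.002304 ≈ 416.84.
Rounding up gives n = 417.

417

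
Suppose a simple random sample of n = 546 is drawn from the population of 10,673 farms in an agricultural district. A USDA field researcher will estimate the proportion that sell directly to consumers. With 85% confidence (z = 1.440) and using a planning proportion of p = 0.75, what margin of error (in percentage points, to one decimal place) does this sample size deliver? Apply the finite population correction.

Finite-population factor: (N−n)/(N−1) = (10673−546)/(10673−1) = 0.9489.
SE(p̂) = √[p(1−p)/n · (N−n)/(N−1)] = √[0.1875/546 × 0.9489] = 0.01805.
E = z × SE = 1.440 × 0.01805 = 0.02599 ≈ 2.6 percentage points.

2.6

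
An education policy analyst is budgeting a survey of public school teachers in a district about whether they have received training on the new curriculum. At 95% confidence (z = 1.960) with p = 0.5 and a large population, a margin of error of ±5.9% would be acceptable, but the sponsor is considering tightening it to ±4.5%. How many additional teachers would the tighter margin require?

199

At ±5.9%: n = 1.960² × 0.2500 / 0.059² ≈ 275.90 → 276.
At ±4.5%: n = 1.960² × 0.2500 / 0.045² ≈ 474.27 → 475.
Additional respondents: 475 − 276 = 199.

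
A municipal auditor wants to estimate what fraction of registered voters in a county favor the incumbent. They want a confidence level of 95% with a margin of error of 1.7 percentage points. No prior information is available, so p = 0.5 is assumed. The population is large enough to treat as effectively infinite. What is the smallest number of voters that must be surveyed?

For 95% confidence, z = 1.96.
With p = 0.5, p(1−p) = 0.25.
n = z²·p(1−p)/E² = 1.96² × 0.2500 / 0.017² = 3.8416 × 0.2500 / 0.000289 ≈ 3323.18.
Rounding up gives n = 3324.

3324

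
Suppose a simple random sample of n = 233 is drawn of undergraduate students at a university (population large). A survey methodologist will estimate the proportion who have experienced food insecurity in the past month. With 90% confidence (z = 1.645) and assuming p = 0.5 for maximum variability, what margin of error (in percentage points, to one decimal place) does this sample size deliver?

5.4

SE(p̂) = √[p(1−p)/n] = √[0.2500/233] = 0.03276.
E = z × SE = 1.645 × 0.03276 = 0.05388, or 5.4 percentage points.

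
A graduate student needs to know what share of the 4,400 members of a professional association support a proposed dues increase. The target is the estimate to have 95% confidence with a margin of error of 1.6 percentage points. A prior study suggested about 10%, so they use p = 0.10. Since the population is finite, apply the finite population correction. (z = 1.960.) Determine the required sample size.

Unadjusted: n₀ = 1.960² × 0.10 × 0.90 / 0.016² ≈ 1350.56, so n₀ = 1351.
Finite population correction with N = 4,400: n = n₀ / (1 + (n₀−1)/N) = 1351 / (1 + 1350/4400) = 1351 / 1.3068 ≈ 1033.81.
Rounding up, n = 1034.

1034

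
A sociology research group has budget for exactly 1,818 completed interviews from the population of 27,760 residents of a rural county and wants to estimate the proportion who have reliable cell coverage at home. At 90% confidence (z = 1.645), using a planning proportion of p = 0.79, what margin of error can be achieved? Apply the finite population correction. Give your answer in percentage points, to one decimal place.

1.5

Finite-population factor: (N−n)/(N−1) = (27760−1818)/(27760−1) = 0.9345.
SE(p̂) = √[p(1−p)/n · (N−n)/(N−1)] = √[0.1659/1818 × 0.9345] = 0.00923.
E = z × SE = 1.645 × 0.00923 = 0.01519 ≈ 1.5 percentage points.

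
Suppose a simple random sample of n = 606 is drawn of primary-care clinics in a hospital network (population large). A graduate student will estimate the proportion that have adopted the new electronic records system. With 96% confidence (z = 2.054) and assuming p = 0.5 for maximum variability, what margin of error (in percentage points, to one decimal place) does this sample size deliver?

4.2

SE(p̂) = √[p(1−p)/n] = √[0.2500/606] = 0.02031.
E = z × SE = 2.054 × 0.02031 = 0.04172, or 4.2 percentage points.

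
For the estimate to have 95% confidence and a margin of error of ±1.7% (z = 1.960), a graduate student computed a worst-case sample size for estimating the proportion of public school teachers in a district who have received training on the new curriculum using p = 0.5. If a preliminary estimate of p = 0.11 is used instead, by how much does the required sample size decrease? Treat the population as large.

2022

Conservative (p = 0.5): n = 1.960² × 0.25 / 0.017² ≈ 3323.18 → 3324.
Using p = 0.11: p(1−p) = 0.0979, so n = 1.960² × 0.0979 / 0.017² ≈ 1301.36 → 1302.
Reduction: 3324 − 1302 = 2022.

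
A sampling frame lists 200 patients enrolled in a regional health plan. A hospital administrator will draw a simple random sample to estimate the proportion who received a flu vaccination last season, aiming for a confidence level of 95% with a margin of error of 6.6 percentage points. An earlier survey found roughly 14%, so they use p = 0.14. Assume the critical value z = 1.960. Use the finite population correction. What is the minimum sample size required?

70

Unadjusted: n₀ = 1.960² × 0.14 × 0.86 / 0.066² ≈ 106.18, so n₀ = 107.
Finite population correction with N = 200: n = n₀ / (1 + (n₀−1)/N) = 107 / (1 + 106/200) = 107 / 1.5300 ≈ 69.93.
Rounding up, n = 70.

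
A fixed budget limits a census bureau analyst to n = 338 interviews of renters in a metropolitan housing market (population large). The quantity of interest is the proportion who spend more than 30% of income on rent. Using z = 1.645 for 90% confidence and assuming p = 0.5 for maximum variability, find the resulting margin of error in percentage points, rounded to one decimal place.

4.5

SE(p̂) = √[p(1−p)/n] = √[0.2500/338] = 0.02720.
E = z × SE = 1.645 × 0.02720 = 0.04474, or 4.5 percentage points.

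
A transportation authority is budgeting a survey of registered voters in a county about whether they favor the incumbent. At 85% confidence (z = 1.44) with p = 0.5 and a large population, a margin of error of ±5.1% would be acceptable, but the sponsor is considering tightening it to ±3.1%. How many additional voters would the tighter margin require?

340

At ±5.1%: n = 1.44² × 0.2500 / 0.051² ≈ 199.31 → 200.
At ±3.1%: n = 1.44² × 0.2500 / 0.031² ≈ 539.44 → 540.
Additional respondents: 540 − 200 = 340.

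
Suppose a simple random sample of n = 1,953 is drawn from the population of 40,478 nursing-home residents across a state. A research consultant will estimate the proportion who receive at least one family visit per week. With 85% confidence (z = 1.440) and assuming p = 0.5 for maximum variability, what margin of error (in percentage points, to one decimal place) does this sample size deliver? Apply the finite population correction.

1.6

Finite-population factor: (N−n)/(N−1) = (40478−1953)/(40478−1) = 0.9518.
SE(p̂) = √[p(1−p)/n · (N−n)/(N−1)] = √[0.2500/1953 × 0.9518] = 0.01104.
E = z × SE = 1.440 × 0.01104 = 0.01589 ≈ 1.6 percentage points.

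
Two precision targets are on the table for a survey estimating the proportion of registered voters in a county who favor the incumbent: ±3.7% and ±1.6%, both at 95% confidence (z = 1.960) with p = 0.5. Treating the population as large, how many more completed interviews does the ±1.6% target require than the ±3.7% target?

3050

At ±3.7%: n = 1.960² × 0.2500 / 0.037² ≈ 701.53 → 702.
At ±1.6%: n = 1.960² × 0.2500 / 0.016² ≈ 3751.56 → 3752.
Additional respondents: 3752 − 702 = 3050.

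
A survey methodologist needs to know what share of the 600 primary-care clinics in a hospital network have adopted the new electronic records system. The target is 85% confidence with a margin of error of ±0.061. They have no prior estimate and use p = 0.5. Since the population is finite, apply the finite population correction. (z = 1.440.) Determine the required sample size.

114

Unadjusted: n₀ = 1.440² × 0.50 × 0.50 / 0.061² ≈ 139.32, so n₀ = 140.
Finite population correction with N = 600: n = n₀ / (1 + (n₀−1)/N) = 140 / (1 + 139/600) = 140 / 1.2317 ≈ 113.67.
Rounding up, n = 114.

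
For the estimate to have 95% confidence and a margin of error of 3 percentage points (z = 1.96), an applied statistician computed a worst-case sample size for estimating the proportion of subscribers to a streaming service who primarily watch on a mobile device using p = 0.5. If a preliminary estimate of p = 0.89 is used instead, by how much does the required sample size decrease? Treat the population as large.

650

Conservative (p = 0.5): n = 1.96² × 0.25 / 0.030² ≈ 1067.11 → 1068.
Using p = 0.89: p(1−p) = 0.0979, so n = 1.96² × 0.0979 / 0.030² ≈ 417.88 → 418.
Reduction: 1068 − 418 = 650.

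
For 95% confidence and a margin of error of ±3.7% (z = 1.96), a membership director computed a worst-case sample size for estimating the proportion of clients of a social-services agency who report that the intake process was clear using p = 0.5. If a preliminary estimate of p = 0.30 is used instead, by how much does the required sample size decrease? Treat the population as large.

Conservative (p = 0.5): n = 1.96² × 0.25 / 0.037² ≈ 701.53 → 702.
Using p = 0.30: p(1−p) = 0.2100, so n = 1.96² × 0.2100 / 0.037² ≈ 589.29 → 590.
Reduction: 702 − 590 = 112.

112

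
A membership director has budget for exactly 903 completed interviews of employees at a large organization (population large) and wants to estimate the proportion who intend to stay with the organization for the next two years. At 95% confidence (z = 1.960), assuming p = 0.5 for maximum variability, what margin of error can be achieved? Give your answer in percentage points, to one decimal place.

3.3

SE(p̂) = √[p(1−p)/n] = √[0.2500/903] = 0.01664.
E = z × SE = 1.960 × 0.01664 = 0.03261, or 3.3 percentage points.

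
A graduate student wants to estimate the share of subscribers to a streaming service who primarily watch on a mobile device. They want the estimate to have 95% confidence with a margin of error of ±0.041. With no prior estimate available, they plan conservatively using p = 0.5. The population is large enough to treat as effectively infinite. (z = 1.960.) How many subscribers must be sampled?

With p = 0.5, p(1−p) = 0.25.
n = z²·p(1−p)/E² = 1.960² × 0.2500 / 0.041² = 3.8416 × 0.2500 / 0.001681 ≈ 571.33.
Rounding up gives n = 572.

572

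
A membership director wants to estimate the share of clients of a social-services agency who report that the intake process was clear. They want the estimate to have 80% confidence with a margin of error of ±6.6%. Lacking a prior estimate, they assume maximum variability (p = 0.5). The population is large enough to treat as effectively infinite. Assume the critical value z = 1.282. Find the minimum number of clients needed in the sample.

95

With p = 0.5, p(1−p) = 0.25.
n = z²·p(1−p)/E² = 1.282² × 0.2500 / 0.066² = 1.6435 × 0.2500 / 0.004356 ≈ 94.33.
Rounding up gives n = 95.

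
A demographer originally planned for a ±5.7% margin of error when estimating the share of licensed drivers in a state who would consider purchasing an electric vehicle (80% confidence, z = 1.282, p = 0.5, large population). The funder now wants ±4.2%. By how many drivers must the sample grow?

106

At ±5.7%: n = 1.282² × 0.2500 / 0.057² ≈ 126.46 → 127.
At ±4.2%: n = 1.282² × 0.2500 / 0.042² ≈ 232.93 → 233.
Additional respondents: 233 − 127 = 106.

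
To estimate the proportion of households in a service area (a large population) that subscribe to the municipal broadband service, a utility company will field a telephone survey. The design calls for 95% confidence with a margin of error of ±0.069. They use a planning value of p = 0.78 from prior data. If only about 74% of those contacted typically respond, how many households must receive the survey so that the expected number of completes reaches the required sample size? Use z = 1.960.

188

Completed interviews needed: n₀ = 1.960² × 0.1716 / 0.069² ≈ 138.46 → 139.
At a 74% response rate, contacts needed = 139 / 0.74 ≈ 187.84 → 188.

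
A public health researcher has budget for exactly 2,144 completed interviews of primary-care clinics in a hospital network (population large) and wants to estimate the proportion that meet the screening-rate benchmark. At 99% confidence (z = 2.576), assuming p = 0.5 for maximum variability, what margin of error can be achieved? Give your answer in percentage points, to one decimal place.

SE(p̂) = √[p(1−p)/n] = √[0.2500/2144] = 0.01080.
E = z × SE = 2.576 × 0.01080 = 0.02782, or 2.8 percentage points.

2.8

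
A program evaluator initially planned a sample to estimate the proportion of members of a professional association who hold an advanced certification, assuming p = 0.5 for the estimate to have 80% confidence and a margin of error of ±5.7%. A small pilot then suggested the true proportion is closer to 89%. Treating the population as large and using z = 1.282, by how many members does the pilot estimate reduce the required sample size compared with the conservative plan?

77

Conservative (p = 0.5): n = 1.282² × 0.25 / 0.057² ≈ 126.46 → 127.
Using p = 0.89: p(1−p) = 0.0979, so n = 1.282² × 0.0979 / 0.057² ≈ 49.52 → 50.
Reduction: 127 − 50 = 77.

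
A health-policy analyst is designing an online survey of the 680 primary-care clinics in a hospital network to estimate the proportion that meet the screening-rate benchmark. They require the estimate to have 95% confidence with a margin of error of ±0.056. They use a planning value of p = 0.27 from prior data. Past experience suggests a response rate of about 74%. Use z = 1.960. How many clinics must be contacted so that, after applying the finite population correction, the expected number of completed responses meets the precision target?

242

Completed interviews needed (unadjusted): n₀ = 1.960² × 0.1971 / 0.056² ≈ 241.45 → 242.
FPC for N = 680: n = 242 / (1 + 241/680) = 242 / 1.3544 ≈ 178.68 → 179.
At a 74% response rate, contacts needed = 179 / 0.74 ≈ 241.89 → 242.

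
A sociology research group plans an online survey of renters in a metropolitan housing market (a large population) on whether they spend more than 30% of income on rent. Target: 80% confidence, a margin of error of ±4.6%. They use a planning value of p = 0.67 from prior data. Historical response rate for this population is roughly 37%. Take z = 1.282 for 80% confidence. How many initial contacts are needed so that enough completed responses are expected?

465

Completed interviews needed: n₀ = 1.282² × 0.2211 / 0.046² ≈ 171.73 → 172.
At a 37% response rate, contacts needed = 172 / 0.37 ≈ 464.86 → 465.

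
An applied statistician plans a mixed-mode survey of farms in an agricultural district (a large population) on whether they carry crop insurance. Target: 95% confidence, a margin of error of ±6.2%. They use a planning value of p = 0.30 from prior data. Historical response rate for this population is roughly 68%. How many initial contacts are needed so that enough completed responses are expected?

309

For 95% confidence, z = 1.960.
Completed interviews needed: n₀ = 1.960² × 0.2100 / 0.062² ≈ 209.87 → 210.
At a 68% response rate, contacts needed = 210 / 0.68 ≈ 308.82 → 309.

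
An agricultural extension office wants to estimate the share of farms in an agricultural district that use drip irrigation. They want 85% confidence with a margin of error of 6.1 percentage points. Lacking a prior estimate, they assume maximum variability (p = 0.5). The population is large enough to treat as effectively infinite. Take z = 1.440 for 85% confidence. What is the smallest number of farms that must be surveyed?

With p = 0.5, p(1−p) = 0.25.
n = z²·p(1−p)/E² = 1.440² × 0.2500 / 0.061² = 2.0736 × 0.2500 / 0.003721 ≈ 139.32.
Rounding up gives n = 140.

140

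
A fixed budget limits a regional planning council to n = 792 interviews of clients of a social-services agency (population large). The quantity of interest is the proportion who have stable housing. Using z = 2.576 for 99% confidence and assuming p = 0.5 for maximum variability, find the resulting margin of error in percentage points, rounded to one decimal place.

SE(p̂) = √[p(1−p)/n] = √[0.2500/792] = 0.01777.
E = z × SE = 2.576 × 0.01777 = 0.04577, or 4.6 percentage points.

4.6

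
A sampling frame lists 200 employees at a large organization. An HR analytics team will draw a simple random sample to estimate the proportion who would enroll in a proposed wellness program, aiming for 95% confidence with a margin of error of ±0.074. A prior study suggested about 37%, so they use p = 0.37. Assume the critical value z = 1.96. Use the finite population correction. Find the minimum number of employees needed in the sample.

Unadjusted: n₀ = 1.96² × 0.37 × 0.63 / 0.074² ≈ 163.53, so n₀ = 164.
Finite population correction with N = 200: n = n₀ / (1 + (n₀−1)/N) = 164 / (1 + 163/200) = 164 / 1.8150 ≈ 90.36.
Rounding up, n = 91.

91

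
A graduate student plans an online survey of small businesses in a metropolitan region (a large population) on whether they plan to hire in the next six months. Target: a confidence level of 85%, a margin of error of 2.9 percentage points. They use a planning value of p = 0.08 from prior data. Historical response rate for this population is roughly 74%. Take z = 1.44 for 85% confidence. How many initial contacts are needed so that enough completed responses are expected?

246

Completed interviews needed: n₀ = 1.44² × 0.0736 / 0.029² ≈ 181.47 → 182.
At a 74% response rate, contacts needed = 182 / 0.74 ≈ 245.95 → 246.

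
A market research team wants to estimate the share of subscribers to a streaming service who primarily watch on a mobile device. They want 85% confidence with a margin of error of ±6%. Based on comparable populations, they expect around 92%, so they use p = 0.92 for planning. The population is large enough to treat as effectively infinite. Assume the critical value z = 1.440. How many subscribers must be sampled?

43

With p = 0.92, p(1−p) = 0.0736.
n = z²·p(1−p)/E² = 1.440² × 0.0736 / 0.060² = 2.0736 × 0.0736 / 0.003600 ≈ 42.39.
Rounding up gives n = 43.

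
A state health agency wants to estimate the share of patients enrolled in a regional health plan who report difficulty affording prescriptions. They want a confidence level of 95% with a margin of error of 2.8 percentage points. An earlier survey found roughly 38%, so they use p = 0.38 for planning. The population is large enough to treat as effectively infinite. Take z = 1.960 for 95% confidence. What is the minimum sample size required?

1155

With p = 0.38, p(1−p) = 0.2356.
n = z²·p(1−p)/E² = 1.960² × 0.2356 / 0.028² = 3.8416 × 0.2356 / 0.000784 ≈ 1154.44.
Rounding up gives n = 1155.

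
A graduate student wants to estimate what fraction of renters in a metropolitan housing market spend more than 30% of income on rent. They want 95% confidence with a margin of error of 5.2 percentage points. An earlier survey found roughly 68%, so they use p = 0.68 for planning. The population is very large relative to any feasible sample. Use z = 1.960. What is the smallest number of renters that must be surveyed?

310

With p = 0.68, p(1−p) = 0.2176.
n = z²·p(1−p)/E² = 1.960² × 0.2176 / 0.052² = 3.8416 × 0.2176 / 0.002704 ≈ 309.15.
Rounding up gives n = 310.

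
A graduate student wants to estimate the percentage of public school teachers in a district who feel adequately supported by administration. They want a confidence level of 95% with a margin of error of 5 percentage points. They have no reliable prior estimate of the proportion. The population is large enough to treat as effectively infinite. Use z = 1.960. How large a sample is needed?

385

With no prior estimate, use p = 0.5, giving p(1−p) = 0.25.
n = z²·p(1−p)/E² = 1.960² × 0.2500 / 0.050² = 3.8416 × 0.2500 / 0.002500 ≈ 384.16.
Rounding up gives n = 385.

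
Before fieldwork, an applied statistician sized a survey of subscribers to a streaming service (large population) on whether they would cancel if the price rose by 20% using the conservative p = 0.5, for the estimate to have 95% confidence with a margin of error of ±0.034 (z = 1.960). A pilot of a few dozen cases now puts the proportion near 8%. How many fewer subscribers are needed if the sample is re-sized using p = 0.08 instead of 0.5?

586

Conservative (p = 0.5): n = 1.960² × 0.25 / 0.034² ≈ 830.80 → 831.
Using p = 0.08: p(1−p) = 0.0736, so n = 1.960² × 0.0736 / 0.034² ≈ 244.59 → 245.
Reduction: 831 − 245 = 586.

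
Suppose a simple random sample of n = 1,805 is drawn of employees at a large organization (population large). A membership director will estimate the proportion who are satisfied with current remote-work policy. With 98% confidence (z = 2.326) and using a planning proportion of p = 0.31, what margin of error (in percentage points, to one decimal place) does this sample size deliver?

SE(p̂) = √[p(1−p)/n] = √[0.2139/1805] = 0.01089.
E = z × SE = 2.326 × 0.01089 = 0.02532, or 2.5 percentage points.

2.5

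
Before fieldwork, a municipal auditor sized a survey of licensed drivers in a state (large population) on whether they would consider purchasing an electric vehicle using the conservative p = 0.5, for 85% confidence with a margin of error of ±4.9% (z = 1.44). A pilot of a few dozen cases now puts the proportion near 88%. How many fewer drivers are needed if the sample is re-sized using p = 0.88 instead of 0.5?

Conservative (p = 0.5): n = 1.44² × 0.25 / 0.049² ≈ 215.91 → 216.
Using p = 0.88: p(1−p) = 0.1056, so n = 1.44² × 0.1056 / 0.049² ≈ 91.20 → 92.
Reduction: 216 − 92 = 124.

124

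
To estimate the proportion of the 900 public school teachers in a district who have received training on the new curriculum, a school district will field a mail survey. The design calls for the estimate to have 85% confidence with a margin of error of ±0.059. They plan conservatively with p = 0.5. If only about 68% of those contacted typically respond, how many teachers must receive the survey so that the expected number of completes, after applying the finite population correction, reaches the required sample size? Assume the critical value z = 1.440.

189

Completed interviews needed (unadjusted): n₀ = 1.440² × 0.2500 / 0.059² ≈ 148.92 → 149.
FPC for N = 900: n = 149 / (1 + 148/900) = 149 / 1.1644 ≈ 127.96 → 128.
At a 68% response rate, contacts needed = 128 / 0.68 ≈ 188.24 → 189.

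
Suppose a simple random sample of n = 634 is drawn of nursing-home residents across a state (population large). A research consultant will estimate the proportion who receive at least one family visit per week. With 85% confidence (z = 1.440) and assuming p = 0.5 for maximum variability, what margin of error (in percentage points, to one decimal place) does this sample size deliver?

2.9

SE(p̂) = √[p(1−p)/n] = √[0.2500/634] = 0.01986.
E = z × SE = 1.440 × 0.01986 = 0.02859, or 2.9 percentage points.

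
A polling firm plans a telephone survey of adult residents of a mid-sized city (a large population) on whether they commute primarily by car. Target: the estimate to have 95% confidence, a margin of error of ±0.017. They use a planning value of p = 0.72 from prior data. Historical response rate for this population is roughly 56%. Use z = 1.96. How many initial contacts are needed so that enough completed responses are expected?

Completed interviews needed: n₀ = 1.96² × 0.2016 / 0.017² ≈ 2679.82 → 2680.
At a 56% response rate, contacts needed = 2680 / 0.56 ≈ 4785.71 → 4786.

4786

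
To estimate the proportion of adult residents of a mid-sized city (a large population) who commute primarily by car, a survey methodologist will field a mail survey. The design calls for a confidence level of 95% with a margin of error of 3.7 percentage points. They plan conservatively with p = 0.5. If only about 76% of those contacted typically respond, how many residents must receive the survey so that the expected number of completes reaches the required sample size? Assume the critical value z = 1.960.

Completed interviews needed: n₀ = 1.960² × 0.2500 / 0.037² ≈ 701.53 → 702.
At a 76% response rate, contacts needed = 702 / 0.76 ≈ 923.68 → 924.

924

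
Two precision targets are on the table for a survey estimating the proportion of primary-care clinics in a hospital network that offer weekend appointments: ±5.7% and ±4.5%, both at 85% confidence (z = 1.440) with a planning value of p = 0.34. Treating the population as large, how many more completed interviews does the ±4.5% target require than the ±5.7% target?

At ±5.7%: n = 1.440² × 0.2244 / 0.057² ≈ 143.22 → 144.
At ±4.5%: n = 1.440² × 0.2244 / 0.045² ≈ 229.79 → 230.
Additional respondents: 230 − 144 = 86.

86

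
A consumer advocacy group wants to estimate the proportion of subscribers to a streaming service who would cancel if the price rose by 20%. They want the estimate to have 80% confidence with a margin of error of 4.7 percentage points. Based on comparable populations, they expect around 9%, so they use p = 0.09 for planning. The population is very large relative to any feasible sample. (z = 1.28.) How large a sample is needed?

With p = 0.09, p(1−p) = 0.0819.
n = z²·p(1−p)/E² = 1.28² × 0.0819 / 0.047² = 1.6384 × 0.0819 / 0.002209 ≈ 60.74.
Rounding up gives n = 61.

61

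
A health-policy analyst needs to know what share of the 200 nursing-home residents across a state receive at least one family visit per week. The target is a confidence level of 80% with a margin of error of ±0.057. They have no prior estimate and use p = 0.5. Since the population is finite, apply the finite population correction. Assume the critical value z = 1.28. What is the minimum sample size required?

78

Unadjusted: n₀ = 1.28² × 0.50 × 0.50 / 0.057² ≈ 126.07, so n₀ = 127.
Finite population correction with N = 200: n = n₀ / (1 + (n₀−1)/N) = 127 / (1 + 126/200) = 127 / 1.6300 ≈ 77.91.
Rounding up, n = 78.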